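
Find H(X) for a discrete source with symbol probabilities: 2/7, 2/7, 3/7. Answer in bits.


H = -sum(p_i * log2(p_i)). Terms: -(2/7)*log2(2/7) = 0.516387; -(2/7)*log2(2/7) = 0.516387; -(3/7)*log2(3/7) = 0.523882. H = 0.516387 + 0.516387 + 0.523882 = 1.5567

1.5567 bits


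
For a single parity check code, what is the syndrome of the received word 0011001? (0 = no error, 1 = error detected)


Syndrome = XOR of all bits = 0 XOR 0 XOR 1 XOR 1 XOR 0 XOR 0 XOR 1 = 1

1


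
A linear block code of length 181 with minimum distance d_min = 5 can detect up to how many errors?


Detection capability = d_min - 1 = 5 - 1 = 4

4 errors


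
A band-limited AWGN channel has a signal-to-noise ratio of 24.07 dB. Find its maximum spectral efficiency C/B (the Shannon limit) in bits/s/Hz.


SNR_linear = 10^(24.07/10) = 255.2701; C/B = log2(1 + SNR_linear) = log2(1 + 255.2701) = 8.0015

8.0015 bits/s/Hz


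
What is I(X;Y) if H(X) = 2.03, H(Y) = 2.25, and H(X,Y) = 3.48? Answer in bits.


I(X;Y) = H(X) + H(Y) - H(X,Y) = 2.03 + 2.25 - 3.48 = 0.8

0.8 bits


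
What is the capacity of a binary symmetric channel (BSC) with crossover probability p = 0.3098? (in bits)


H(p) = -p*log2(p) - (1-p)*log2(1-p) = -0.3098*log2(0.3098) - 0.6902*log2(0.6902) = 0.523745 + 0.369197 = 0.8929. C = 1 - H(p) = 1 - 0.8929 = 0.1071

0.1071 bits


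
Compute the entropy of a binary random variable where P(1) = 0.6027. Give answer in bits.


H = -p*log2(p) - (1-p)*log2(1-p). -0.6027*log2(0.6027) = 0.440265; -0.3973*log2(0.3973) = 0.529084. H = 0.440265 + 0.529084 = 0.9693

0.9693 bits


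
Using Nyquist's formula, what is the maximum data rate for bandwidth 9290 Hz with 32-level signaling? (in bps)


Rate = 2 * B * log2(M) = 2 * 9290 * 5.0 = 92900.0

92900.0 bps


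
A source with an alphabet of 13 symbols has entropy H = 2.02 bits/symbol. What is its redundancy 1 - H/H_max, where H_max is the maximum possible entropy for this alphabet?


H_max = log2(K) = log2(13) = 3.7004 bits/symbol. Redundancy = 1 - H/H_max = 1 - 2.02/3.7004 = 1 - 0.5459 = 0.4541

0.4541


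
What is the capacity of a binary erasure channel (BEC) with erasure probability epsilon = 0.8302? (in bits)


C = 1 - epsilon = 1 - 0.8302 = 0.1698

0.1698 bits


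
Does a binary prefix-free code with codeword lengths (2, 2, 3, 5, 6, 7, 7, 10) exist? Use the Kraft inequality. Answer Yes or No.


Kraft sum = sum(2^(-l_i)) = 0.6885, need <= 1. Result: satisfied (a binary prefix-free code with these lengths exists)

Yes


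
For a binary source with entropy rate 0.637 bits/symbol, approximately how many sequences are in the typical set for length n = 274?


log2|A_typical| = nH = 274 * 0.637 = 174.538, so |A_typical| ~ 2^174.538 = 3.477e+52

3.477e+52


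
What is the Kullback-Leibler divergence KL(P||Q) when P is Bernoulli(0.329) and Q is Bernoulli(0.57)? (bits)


KL = p*log2(p/q) + (1-p)*log2((1-p)/(1-q)) = 0.329*log2(0.329/0.57) + 0.671*log2(0.671/0.43) = 0.1699

0.1699 bits


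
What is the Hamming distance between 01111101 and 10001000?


Count differing positions: ^ ^ ^ ^ . ^ . ^ = 6 differences

6


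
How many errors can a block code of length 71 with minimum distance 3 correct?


Correction capability = floor((d-1)/2) = floor((3-1)/2) = 1

1 errors


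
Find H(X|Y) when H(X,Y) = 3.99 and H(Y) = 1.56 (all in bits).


H(X|Y) = H(X,Y) - H(Y) = 3.99 - 1.56 = 2.43

2.43 bits


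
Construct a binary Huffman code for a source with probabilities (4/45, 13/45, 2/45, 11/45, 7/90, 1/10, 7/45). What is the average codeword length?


Huffman construction (repeatedly merge the two least-probable nodes; each merge adds 1 bit to every symbol beneath it): 2/45 + 7/90 = 11/90; 4/45 + 1/10 = 17/90; 11/90 + 7/45 = 5/18; 17/90 + 11/45 = 13/30; 5/18 + 13/45 = 17/30; 13/30 + 17/30 = 1. Resulting codeword lengths (in the order the probabilities were given): (3, 2, 4, 2, 4, 3, 3). L_avg = sum(p_i * l_i) = 4/45*3 + 13/45*2 + 2/45*4 + 11/45*2 + 7/90*4 + 1/10*3 + 7/45*3 = 233/90 = 2.5889

2.5889 bits


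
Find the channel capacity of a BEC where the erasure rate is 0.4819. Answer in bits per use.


C = 1 - epsilon = 1 - 0.4819 = 0.5181

0.5181 bits


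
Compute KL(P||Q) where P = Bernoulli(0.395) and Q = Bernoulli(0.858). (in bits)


KL = p*log2(p/q) + (1-p)*log2((1-p)/(1-q)) = 0.395*log2(0.395/0.858) + 0.605*log2(0.605/0.142) = 0.823

0.823 bits


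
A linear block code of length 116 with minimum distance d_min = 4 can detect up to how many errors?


Detection capability = d_min - 1 = 4 - 1 = 3

3 errors


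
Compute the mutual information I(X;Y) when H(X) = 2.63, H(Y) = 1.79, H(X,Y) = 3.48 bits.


I(X;Y) = H(X) + H(Y) - H(X,Y) = 2.63 + 1.79 - 3.48 = 0.94

0.94 bits


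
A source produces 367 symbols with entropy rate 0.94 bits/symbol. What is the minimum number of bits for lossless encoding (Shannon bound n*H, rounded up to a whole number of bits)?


Minimum bits >= n * H = 367 * 0.94 = 344.98, rounded up to a whole number of bits = 345

345 bits


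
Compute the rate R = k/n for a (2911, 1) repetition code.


Rate = k/n = 1/2911

1/2911


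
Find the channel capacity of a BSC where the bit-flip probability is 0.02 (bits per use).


H(p) = -p*log2(p) - (1-p)*log2(1-p) = -0.02*log2(0.02) - 0.98*log2(0.98) = 0.112877 + 0.028563 = 0.1414. C = 1 - H(p) = 1 - 0.1414 = 0.8586

0.8586 bits


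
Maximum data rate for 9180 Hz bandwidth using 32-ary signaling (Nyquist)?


Rate = 2 * B * log2(M) = 2 * 9180 * 5.0 = 91800.0

91800.0 bps


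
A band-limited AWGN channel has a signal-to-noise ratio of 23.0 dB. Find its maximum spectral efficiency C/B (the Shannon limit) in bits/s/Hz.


SNR_linear = 10^(23.0/10) = 199.5262; C/B = log2(1 + SNR_linear) = log2(1 + 199.5262) = 7.6476

7.6476 bits/s/Hz


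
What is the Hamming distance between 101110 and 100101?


Count differing positions: . . ^ . ^ ^ = 3 differences

3


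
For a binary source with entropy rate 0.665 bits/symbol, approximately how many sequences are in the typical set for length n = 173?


log2|A_typical| = nH = 173 * 0.665 = 115.045, so |A_typical| ~ 2^115.045 = 4.285e+34

4.285e+34


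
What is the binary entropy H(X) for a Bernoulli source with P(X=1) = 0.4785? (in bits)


H = -p*log2(p) - (1-p)*log2(1-p). -0.4785*log2(0.4785) = 0.508841; -0.5215*log2(0.5215) = 0.489825. H = 0.508841 + 0.489825 = 0.9987

0.9987 bits


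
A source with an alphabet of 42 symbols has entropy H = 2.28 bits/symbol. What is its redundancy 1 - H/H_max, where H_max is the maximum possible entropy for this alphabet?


H_max = log2(K) = log2(42) = 5.3923 bits/symbol. Redundancy = 1 - H/H_max = 1 - 2.28/5.3923 = 1 - 0.4228 = 0.5772

0.5772


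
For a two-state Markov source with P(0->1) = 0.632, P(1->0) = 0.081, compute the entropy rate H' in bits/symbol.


Stationary distribution: pi_0 = p10/(p01+p10) = 0.1136, pi_1 = 0.8864. Entropy rate H' = pi_0*H(p01) + pi_1*H(p10) = 0.1136*0.9491 + 0.8864*0.4057 = 0.4674

0.4674 bits/symbol


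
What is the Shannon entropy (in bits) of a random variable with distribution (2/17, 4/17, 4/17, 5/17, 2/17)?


H = -sum(p_i * log2(p_i)). Terms: -(2/17)*log2(2/17) = 0.363231; -(4/17)*log2(4/17) = 0.491168; -(4/17)*log2(4/17) = 0.491168; -(5/17)*log2(5/17) = 0.519275; -(2/17)*log2(2/17) = 0.363231. H = 0.363231 + 0.491168 + 0.491168 + 0.519275 + 0.363231 = 2.2281

2.2281 bits


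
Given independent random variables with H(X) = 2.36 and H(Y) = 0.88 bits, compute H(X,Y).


For independent variables, H(X,Y) = H(X) + H(Y) = 2.36 + 0.88 = 3.24

3.24 bits


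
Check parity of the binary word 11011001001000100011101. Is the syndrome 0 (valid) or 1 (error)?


Syndrome = XOR of all bits = 1 XOR 1 XOR 0 XOR 1 XOR 1 XOR 0 XOR 0 XOR 1 XOR 0 XOR 0 XOR 1 XOR 0 XOR 0 XOR 0 XOR 1 XOR 0 XOR 0 XOR 0 XOR 1 XOR 1 XOR 1 XOR 0 XOR 1 = 1

1


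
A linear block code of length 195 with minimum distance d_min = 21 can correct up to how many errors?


Correction capability = floor((d-1)/2) = floor((21-1)/2) = 10

10 errors


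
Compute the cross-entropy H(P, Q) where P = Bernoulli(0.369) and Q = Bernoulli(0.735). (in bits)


H(P,Q) = -p*log2(q) - (1-p)*log2(1-q). -0.369*log2(0.735) = 0.163904; -0.631*log2(0.265) = 1.208955. H(P,Q) = 0.163904 + 1.208955 = 1.3729

1.3729 bits


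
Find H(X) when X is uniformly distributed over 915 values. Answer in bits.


H = log2(n) = log2(915) = 9.8376

9.8376 bits


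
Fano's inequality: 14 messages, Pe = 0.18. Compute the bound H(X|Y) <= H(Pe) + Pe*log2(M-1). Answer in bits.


H(Pe) = -Pe*log2(Pe) - (1-Pe)*log2(1-Pe) = -0.18*log2(0.18) - 0.82*log2(0.82) = 0.445308 + 0.234769 = 0.6801. Pe*log2(M-1) = 0.18*log2(13) = 0.666079. Bound = H(Pe) + Pe*log2(M-1) = 0.445308 + 0.234769 + 0.666079 = 1.3462

1.3462 bits


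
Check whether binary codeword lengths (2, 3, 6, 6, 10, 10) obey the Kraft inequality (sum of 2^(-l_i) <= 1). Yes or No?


Kraft sum = sum(2^(-l_i)) = 0.4082, need <= 1. Result: satisfied (a binary prefix-free code with these lengths exists)

Yes


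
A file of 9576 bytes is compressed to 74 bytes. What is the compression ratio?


Ratio = original / compressed = 9576 / 74 = 129.4054

129.4054


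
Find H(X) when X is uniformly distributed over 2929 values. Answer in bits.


H = log2(n) = log2(2929) = 11.5162

11.5162 bits


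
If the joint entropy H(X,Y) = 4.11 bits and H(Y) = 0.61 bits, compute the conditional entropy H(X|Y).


H(X|Y) = H(X,Y) - H(Y) = 4.11 - 0.61 = 3.5

3.5 bits


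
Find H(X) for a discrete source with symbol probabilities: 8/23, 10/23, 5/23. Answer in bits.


H = -sum(p_i * log2(p_i)). Terms: -(8/23)*log2(8/23) = 0.529935; -(10/23)*log2(10/23) = 0.522450; -(5/23)*log2(5/23) = 0.478616. H = 0.529935 + 0.522450 + 0.478616 = 1.531

1.531 bits


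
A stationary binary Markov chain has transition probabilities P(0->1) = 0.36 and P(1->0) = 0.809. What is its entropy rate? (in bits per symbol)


Stationary distribution: pi_0 = p10/(p01+p10) = 0.692, pi_1 = 0.308. Entropy rate H' = pi_0*H(p01) + pi_1*H(p10) = 0.692*0.9427 + 0.308*0.7036 = 0.869

0.869 bits/symbol


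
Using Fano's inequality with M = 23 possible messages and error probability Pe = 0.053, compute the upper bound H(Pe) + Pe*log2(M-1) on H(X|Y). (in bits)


H(Pe) = -Pe*log2(Pe) - (1-Pe)*log2(1-Pe) = -0.053*log2(0.053) - 0.947*log2(0.947) = 0.224607 + 0.074400 = 0.299. Pe*log2(M-1) = 0.053*log2(22) = 0.236350. Bound = H(Pe) + Pe*log2(M-1) = 0.224607 + 0.074400 + 0.236350 = 0.5354

0.5354 bits


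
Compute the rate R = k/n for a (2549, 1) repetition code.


Rate = k/n = 1/2549

1/2549


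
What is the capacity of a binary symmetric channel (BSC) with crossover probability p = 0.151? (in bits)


H(p) = -p*log2(p) - (1-p)*log2(1-p) = -0.151*log2(0.151) - 0.849*log2(0.849) = 0.411834 + 0.200503 = 0.6123. C = 1 - H(p) = 1 - 0.6123 = 0.3877

0.3877 bits


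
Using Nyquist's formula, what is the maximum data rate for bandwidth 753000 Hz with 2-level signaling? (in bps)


Rate = 2 * B * log2(M) = 2 * 753000 * 1.0 = 1506000.0

1506000.0 bps


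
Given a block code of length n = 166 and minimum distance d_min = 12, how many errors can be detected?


Detection capability = d_min - 1 = 12 - 1 = 11

11 errors


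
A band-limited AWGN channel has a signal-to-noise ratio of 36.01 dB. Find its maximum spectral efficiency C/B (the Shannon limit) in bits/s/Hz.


SNR_linear = 10^(36.01/10) = 3990.249; C/B = log2(1 + SNR_linear) = log2(1 + 3990.249) = 11.9626

11.9626 bits/s/Hz


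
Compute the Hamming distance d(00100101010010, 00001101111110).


Count differing positions: . . ^ . ^ . . . ^ . ^ ^ . . = 5 differences

5


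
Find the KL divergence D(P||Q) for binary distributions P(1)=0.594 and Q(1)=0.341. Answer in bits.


KL = p*log2(p/q) + (1-p)*log2((1-p)/(1-q)) = 0.594*log2(0.594/0.341) + 0.406*log2(0.406/0.659) = 0.1919

0.1919 bits


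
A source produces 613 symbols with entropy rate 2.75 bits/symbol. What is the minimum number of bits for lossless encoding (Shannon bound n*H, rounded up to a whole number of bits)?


Minimum bits >= n * H = 613 * 2.75 = 1685.75, rounded up to a whole number of bits = 1686

1686 bits


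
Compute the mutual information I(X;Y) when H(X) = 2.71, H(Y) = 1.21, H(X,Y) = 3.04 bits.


I(X;Y) = H(X) + H(Y) - H(X,Y) = 2.71 + 1.21 - 3.04 = 0.88

0.88 bits


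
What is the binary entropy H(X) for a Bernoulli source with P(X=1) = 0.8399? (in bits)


H = -p*log2(p) - (1-p)*log2(1-p). -0.8399*log2(0.8399) = 0.211412; -0.1601*log2(0.1601) = 0.423137. H = 0.211412 + 0.423137 = 0.6345

0.6345 bits


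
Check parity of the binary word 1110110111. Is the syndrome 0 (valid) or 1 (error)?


Syndrome = XOR of all bits = 1 XOR 1 XOR 1 XOR 0 XOR 1 XOR 1 XOR 0 XOR 1 XOR 1 XOR 1 = 0

0


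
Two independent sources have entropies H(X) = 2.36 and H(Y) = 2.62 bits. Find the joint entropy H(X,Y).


For independent variables, H(X,Y) = H(X) + H(Y) = 2.36 + 2.62 = 4.98

4.98 bits


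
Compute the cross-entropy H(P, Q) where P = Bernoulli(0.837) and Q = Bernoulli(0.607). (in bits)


H(P,Q) = -p*log2(q) - (1-p)*log2(1-q). -0.837*log2(0.607) = 0.602834; -0.163*log2(0.393) = 0.219626. H(P,Q) = 0.602834 + 0.219626 = 0.8225

0.8225 bits


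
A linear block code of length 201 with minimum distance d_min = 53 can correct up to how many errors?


Correction capability = floor((d-1)/2) = floor((53-1)/2) = 26

26 errors


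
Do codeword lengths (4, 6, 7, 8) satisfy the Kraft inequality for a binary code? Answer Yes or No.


Kraft sum = sum(2^(-l_i)) = 0.0898, need <= 1. Result: satisfied (a binary prefix-free code with these lengths exists)

Yes


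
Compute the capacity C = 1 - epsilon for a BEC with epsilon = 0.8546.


C = 1 - epsilon = 1 - 0.8546 = 0.1454

0.1454 bits


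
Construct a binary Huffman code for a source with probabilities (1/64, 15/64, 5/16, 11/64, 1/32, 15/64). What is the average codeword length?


Huffman construction (repeatedly merge the two least-probable nodes; each merge adds 1 bit to every symbol beneath it): 1/64 + 1/32 = 3/64; 3/64 + 11/64 = 7/32; 7/32 + 15/64 = 29/64; 15/64 + 5/16 = 35/64; 29/64 + 35/64 = 1. Resulting codeword lengths (in the order the probabilities were given): (4, 2, 2, 3, 4, 2). L_avg = sum(p_i * l_i) = 1/64*4 + 15/64*2 + 5/16*2 + 11/64*3 + 1/32*4 + 15/64*2 = 145/64 = 2.2656

2.2656 bits


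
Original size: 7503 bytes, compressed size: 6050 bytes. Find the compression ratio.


Ratio = original / compressed = 7503 / 6050 = 1.2402

1.2402


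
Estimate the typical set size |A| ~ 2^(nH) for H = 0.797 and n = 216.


log2|A_typical| = nH = 216 * 0.797 = 172.152, so |A_typical| ~ 2^172.152 = 6.651e+51

6.651e+51


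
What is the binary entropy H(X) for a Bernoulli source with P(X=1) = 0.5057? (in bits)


H = -p*log2(p) - (1-p)*log2(1-p). -0.5057*log2(0.5057) = 0.497430; -0.4943*log2(0.4943) = 0.502476. H = 0.497430 + 0.502476 = 0.9999

0.9999 bits


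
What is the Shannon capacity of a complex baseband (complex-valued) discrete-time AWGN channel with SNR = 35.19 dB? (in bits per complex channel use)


SNR_linear = 10^(35.19/10) = 3303.6954; C = log2(1 + SNR_linear) = log2(1 + 3303.6954) = 11.6903

11.6903 bits/channel use


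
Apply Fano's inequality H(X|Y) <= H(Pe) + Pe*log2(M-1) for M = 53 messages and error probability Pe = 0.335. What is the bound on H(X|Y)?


H(Pe) = -Pe*log2(Pe) - (1-Pe)*log2(1-Pe) = -0.335*log2(0.335) - 0.665*log2(0.665) = 0.528552 + 0.391402 = 0.92. Pe*log2(M-1) = 0.335*log2(52) = 1.909647. Bound = H(Pe) + Pe*log2(M-1) = 0.528552 + 0.391402 + 1.909647 = 2.8296

2.8296 bits


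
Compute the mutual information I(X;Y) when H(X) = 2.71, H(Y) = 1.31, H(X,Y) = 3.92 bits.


I(X;Y) = H(X) + H(Y) - H(X,Y) = 2.71 + 1.31 - 3.92 = 0.1

0.1 bits


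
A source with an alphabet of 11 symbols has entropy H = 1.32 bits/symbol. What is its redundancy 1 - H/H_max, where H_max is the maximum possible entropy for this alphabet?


H_max = log2(K) = log2(11) = 3.4594 bits/symbol. Redundancy = 1 - H/H_max = 1 - 1.32/3.4594 = 1 - 0.3816 = 0.6184

0.6184


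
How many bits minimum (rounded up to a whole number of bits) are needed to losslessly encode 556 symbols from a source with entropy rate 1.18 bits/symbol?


Minimum bits >= n * H = 556 * 1.18 = 656.08, rounded up to a whole number of bits = 657

657 bits


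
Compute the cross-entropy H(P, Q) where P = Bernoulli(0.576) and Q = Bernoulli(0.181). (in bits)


H(P,Q) = -p*log2(q) - (1-p)*log2(1-q). -0.576*log2(0.181) = 1.420381; -0.424*log2(0.819) = 0.122139. H(P,Q) = 1.420381 + 0.122139 = 1.5425

1.5425 bits


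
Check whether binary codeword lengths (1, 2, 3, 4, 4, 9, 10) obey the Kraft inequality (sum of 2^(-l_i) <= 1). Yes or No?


Kraft sum = sum(2^(-l_i)) = 1.0029, need <= 1. Result: violated (a binary prefix-free code with these lengths cannot exist)

No


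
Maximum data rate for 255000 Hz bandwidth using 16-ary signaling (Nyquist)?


Rate = 2 * B * log2(M) = 2 * 255000 * 4.0 = 2040000.0

2040000.0 bps


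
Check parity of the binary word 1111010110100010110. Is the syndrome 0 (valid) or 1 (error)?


Syndrome = XOR of all bits = 1 XOR 1 XOR 1 XOR 1 XOR 0 XOR 1 XOR 0 XOR 1 XOR 1 XOR 0 XOR 1 XOR 0 XOR 0 XOR 0 XOR 1 XOR 0 XOR 1 XOR 1 XOR 0 = 1

1


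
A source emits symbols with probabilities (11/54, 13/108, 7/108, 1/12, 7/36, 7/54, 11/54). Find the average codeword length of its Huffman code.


Huffman construction (repeatedly merge the two least-probable nodes; each merge adds 1 bit to every symbol beneath it): 7/108 + 1/12 = 4/27; 13/108 + 7/54 = 1/4; 4/27 + 7/36 = 37/108; 11/54 + 11/54 = 11/27; 1/4 + 37/108 = 16/27; 11/27 + 16/27 = 1. Resulting codeword lengths (in the order the probabilities were given): (2, 3, 4, 4, 3, 3, 2). L_avg = sum(p_i * l_i) = 11/54*2 + 13/108*3 + 7/108*4 + 1/12*4 + 7/36*3 + 7/54*3 + 11/54*2 = 74/27 = 2.7407

2.7407 bits


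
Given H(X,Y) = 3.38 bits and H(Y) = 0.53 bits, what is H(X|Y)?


H(X|Y) = H(X,Y) - H(Y) = 3.38 - 0.53 = 2.85

2.85 bits


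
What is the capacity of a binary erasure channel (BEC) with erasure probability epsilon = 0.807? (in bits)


C = 1 - epsilon = 1 - 0.807 = 0.193

0.193 bits


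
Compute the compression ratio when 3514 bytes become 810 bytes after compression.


Ratio = original / compressed = 3514 / 810 = 4.3383

4.3383


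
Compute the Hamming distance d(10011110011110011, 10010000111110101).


Count differing positions: . . . . ^ ^ ^ . ^ . . . . . ^ ^ . = 6 differences

6


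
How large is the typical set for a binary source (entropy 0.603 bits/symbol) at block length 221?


log2|A_typical| = nH = 221 * 0.603 = 133.263, so |A_typical| ~ 2^133.263 = 1.307e+40

1.307e+40


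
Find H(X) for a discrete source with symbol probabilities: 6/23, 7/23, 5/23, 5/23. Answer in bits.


H = -sum(p_i * log2(p_i)). Terms: -(6/23)*log2(6/23) = 0.505722; -(7/23)*log2(7/23) = 0.522324; -(5/23)*log2(5/23) = 0.478616; -(5/23)*log2(5/23) = 0.478616. H = 0.505722 + 0.522324 + 0.478616 + 0.478616 = 1.9853

1.9853 bits


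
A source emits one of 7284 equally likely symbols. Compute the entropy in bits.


H = log2(n) = log2(7284) = 12.8305

12.8305 bits


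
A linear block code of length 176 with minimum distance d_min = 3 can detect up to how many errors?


Detection capability = d_min - 1 = 3 - 1 = 2

2 errors


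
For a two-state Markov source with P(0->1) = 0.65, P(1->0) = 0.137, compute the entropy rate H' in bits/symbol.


Stationary distribution: pi_0 = p10/(p01+p10) = 0.1741, pi_1 = 0.8259. Entropy rate H' = pi_0*H(p01) + pi_1*H(p10) = 0.1741*0.9341 + 0.8259*0.5763 = 0.6386

0.6386 bits/symbol


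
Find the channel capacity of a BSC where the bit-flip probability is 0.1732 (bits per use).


H(p) = -p*log2(p) - (1-p)*log2(1-p) = -0.1732*log2(0.1732) - 0.8268*log2(0.8268) = 0.438108 + 0.226865 = 0.665. C = 1 - H(p) = 1 - 0.665 = 0.335

0.335 bits


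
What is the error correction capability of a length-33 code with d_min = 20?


Correction capability = floor((d-1)/2) = floor((20-1)/2) = 9

9 errors


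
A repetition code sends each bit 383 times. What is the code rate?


Rate = k/n = 1/383

1/383


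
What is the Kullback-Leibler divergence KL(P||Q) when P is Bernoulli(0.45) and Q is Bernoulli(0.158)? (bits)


KL = p*log2(p/q) + (1-p)*log2((1-p)/(1-q)) = 0.45*log2(0.45/0.158) + 0.55*log2(0.55/0.842) = 0.3416

0.3416 bits


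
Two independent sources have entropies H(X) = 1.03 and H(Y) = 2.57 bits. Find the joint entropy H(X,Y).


For independent variables, H(X,Y) = H(X) + H(Y) = 1.03 + 2.57 = 3.6

3.6 bits


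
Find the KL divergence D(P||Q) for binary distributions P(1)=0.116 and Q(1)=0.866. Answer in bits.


KL = p*log2(p/q) + (1-p)*log2((1-p)/(1-q)) = 0.116*log2(0.116/0.866) + 0.884*log2(0.884/0.134) = 2.0697

2.0697 bits


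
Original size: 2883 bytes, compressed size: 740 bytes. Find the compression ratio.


Ratio = original / compressed = 2883 / 740 = 3.8959

3.8959


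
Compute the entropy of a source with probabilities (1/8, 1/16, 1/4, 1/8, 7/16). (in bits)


H = -sum(p_i * log2(p_i)). Terms: -(1/8)*log2(1/8) = 0.375000; -(1/16)*log2(1/16) = 0.250000; -(1/4)*log2(1/4) = 0.500000; -(1/8)*log2(1/8) = 0.375000; -(7/16)*log2(7/16) = 0.521782. H = 0.375000 + 0.250000 + 0.500000 + 0.375000 + 0.521782 = 2.0218

2.0218 bits


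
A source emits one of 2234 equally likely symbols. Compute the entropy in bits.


H = log2(n) = log2(2234) = 11.1254

11.1254 bits


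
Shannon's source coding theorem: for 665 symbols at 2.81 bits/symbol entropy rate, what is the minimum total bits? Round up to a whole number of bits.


Minimum bits >= n * H = 665 * 2.81 = 1868.65, rounded up to a whole number of bits = 1869

1869 bits


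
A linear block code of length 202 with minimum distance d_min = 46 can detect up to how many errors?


Detection capability = d_min - 1 = 46 - 1 = 45

45 errors


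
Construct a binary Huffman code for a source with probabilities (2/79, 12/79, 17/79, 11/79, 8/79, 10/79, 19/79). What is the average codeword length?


Huffman construction (repeatedly merge the two least-probable nodes; each merge adds 1 bit to every symbol beneath it): 2/79 + 8/79 = 10/79; 10/79 + 10/79 = 20/79; 11/79 + 12/79 = 23/79; 17/79 + 19/79 = 36/79; 20/79 + 23/79 = 43/79; 36/79 + 43/79 = 1. Resulting codeword lengths (in the order the probabilities were given): (4, 3, 2, 3, 4, 3, 2). L_avg = sum(p_i * l_i) = 2/79*4 + 12/79*3 + 17/79*2 + 11/79*3 + 8/79*4 + 10/79*3 + 19/79*2 = 211/79 = 2.6709

2.6709 bits


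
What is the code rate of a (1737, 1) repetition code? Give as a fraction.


Rate = k/n = 1/1737

1/1737


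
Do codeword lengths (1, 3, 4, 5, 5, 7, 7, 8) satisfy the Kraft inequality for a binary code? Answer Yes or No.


Kraft sum = sum(2^(-l_i)) = 0.7695, need <= 1. Result: satisfied (a binary prefix-free code with these lengths exists)

Yes


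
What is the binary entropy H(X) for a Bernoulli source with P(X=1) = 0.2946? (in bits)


H = -p*log2(p) - (1-p)*log2(1-p). -0.2946*log2(0.2946) = 0.519430; -0.7054*log2(0.7054) = 0.355159. H = 0.519430 + 0.355159 = 0.8746

0.8746 bits


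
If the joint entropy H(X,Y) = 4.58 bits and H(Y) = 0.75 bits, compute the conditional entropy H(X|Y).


H(X|Y) = H(X,Y) - H(Y) = 4.58 - 0.75 = 3.83

3.83 bits


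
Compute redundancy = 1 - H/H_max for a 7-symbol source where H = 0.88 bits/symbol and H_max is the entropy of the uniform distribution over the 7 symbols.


H_max = log2(K) = log2(7) = 2.8074 bits/symbol. Redundancy = 1 - H/H_max = 1 - 0.88/2.8074 = 1 - 0.3135 = 0.6865

0.6865


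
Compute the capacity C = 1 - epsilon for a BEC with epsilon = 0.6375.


C = 1 - epsilon = 1 - 0.6375 = 0.3625

0.3625 bits


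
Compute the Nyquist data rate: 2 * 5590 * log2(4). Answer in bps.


Rate = 2 * B * log2(M) = 2 * 5590 * 2.0 = 22360.0

22360.0 bps


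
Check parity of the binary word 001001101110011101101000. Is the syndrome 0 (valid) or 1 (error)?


Syndrome = XOR of all bits = 0 XOR 0 XOR 1 XOR 0 XOR 0 XOR 1 XOR 1 XOR 0 XOR 1 XOR 1 XOR 1 XOR 0 XOR 0 XOR 1 XOR 1 XOR 1 XOR 0 XOR 1 XOR 1 XOR 0 XOR 1 XOR 0 XOR 0 XOR 0 = 0

0


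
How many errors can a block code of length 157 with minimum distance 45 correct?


Correction capability = floor((d-1)/2) = floor((45-1)/2) = 22

22 errors


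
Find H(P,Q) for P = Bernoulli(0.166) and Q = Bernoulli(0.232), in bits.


H(P,Q) = -p*log2(q) - (1-p)*log2(1-q). -0.166*log2(0.232) = 0.349895; -0.834*log2(0.768) = 0.317605. H(P,Q) = 0.349895 + 0.317605 = 0.6675

0.6675 bits


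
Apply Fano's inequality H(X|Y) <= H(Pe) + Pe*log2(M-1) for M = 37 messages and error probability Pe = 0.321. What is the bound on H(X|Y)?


H(Pe) = -Pe*log2(Pe) - (1-Pe)*log2(1-Pe) = -0.321*log2(0.321) - 0.679*log2(0.679) = 0.526233 + 0.379233 = 0.9055. Pe*log2(M-1) = 0.321*log2(36) = 1.659546. Bound = H(Pe) + Pe*log2(M-1) = 0.526233 + 0.379233 + 1.659546 = 2.565

2.565 bits


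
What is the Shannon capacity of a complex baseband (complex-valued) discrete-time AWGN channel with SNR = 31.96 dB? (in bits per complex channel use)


SNR_linear = 10^(31.96/10) = 1570.3628; C = log2(1 + SNR_linear) = log2(1 + 1570.3628) = 10.6178

10.6178 bits/channel use


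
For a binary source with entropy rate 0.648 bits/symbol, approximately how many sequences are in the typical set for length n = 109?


log2|A_typical| = nH = 109 * 0.648 = 70.632, so |A_typical| ~ 2^70.632 = 1.830e+21

1.830e+21


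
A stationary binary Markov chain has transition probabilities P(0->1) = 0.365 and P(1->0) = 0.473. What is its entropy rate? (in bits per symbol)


Stationary distribution: pi_0 = p10/(p01+p10) = 0.5644, pi_1 = 0.4356. Entropy rate H' = pi_0*H(p01) + pi_1*H(p10) = 0.5644*0.9468 + 0.4356*0.9979 = 0.969

0.969 bits/symbol


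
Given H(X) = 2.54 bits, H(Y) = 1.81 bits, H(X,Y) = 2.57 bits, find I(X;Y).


I(X;Y) = H(X) + H(Y) - H(X,Y) = 2.54 + 1.81 - 2.57 = 1.78

1.78 bits


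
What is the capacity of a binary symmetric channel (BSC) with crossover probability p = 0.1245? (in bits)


H(p) = -p*log2(p) - (1-p)*log2(1-p) = -0.1245*log2(0.1245) - 0.8755*log2(0.8755) = 0.374220 + 0.167939 = 0.5422. C = 1 - H(p) = 1 - 0.5422 = 0.4578

0.4578 bits


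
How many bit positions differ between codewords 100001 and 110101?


Count differing positions: . ^ . ^ . . = 2 differences

2


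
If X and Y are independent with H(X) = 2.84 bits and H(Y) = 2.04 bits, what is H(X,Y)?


For independent variables, H(X,Y) = H(X) + H(Y) = 2.84 + 2.04 = 4.88

4.88 bits


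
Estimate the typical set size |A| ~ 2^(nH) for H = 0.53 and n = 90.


log2|A_typical| = nH = 90 * 0.53 = 47.7, so |A_typical| ~ 2^47.7 = 2.286e+14

2.286e+14


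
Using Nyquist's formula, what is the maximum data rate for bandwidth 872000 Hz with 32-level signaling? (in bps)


Rate = 2 * B * log2(M) = 2 * 872000 * 5.0 = 8720000.0

8720000.0 bps


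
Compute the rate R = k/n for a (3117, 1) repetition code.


Rate = k/n = 1/3117

1/3117


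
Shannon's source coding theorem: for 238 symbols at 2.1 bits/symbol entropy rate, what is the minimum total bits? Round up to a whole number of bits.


Minimum bits >= n * H = 238 * 2.1 = 499.8, rounded up to a whole number of bits = 500

500 bits


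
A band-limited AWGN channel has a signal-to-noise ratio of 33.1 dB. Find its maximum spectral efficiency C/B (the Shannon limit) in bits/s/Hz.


SNR_linear = 10^(33.1/10) = 2041.7379; C/B = log2(1 + SNR_linear) = log2(1 + 2041.7379) = 10.9963

10.9963 bits/s/Hz


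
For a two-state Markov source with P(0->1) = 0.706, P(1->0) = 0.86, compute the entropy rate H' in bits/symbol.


Stationary distribution: pi_0 = p10/(p01+p10) = 0.5492, pi_1 = 0.4508. Entropy rate H' = pi_0*H(p01) + pi_1*H(p10) = 0.5492*0.8738 + 0.4508*0.5842 = 0.7433

0.7433 bits/symbol


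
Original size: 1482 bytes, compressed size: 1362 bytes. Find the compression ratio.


Ratio = original / compressed = 1482 / 1362 = 1.0881

1.0881


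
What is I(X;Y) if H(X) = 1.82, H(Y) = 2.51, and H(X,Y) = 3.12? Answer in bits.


I(X;Y) = H(X) + H(Y) - H(X,Y) = 1.82 + 2.51 - 3.12 = 1.21

1.21 bits


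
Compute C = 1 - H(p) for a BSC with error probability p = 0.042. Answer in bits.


H(p) = -p*log2(p) - (1-p)*log2(1-p) = -0.042*log2(0.042) - 0.958*log2(0.958) = 0.192086 + 0.059303 = 0.2514. C = 1 - H(p) = 1 - 0.2514 = 0.7486

0.7486 bits


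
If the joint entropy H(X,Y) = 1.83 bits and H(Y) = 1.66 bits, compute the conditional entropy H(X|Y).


H(X|Y) = H(X,Y) - H(Y) = 1.83 - 1.66 = 0.17

0.17 bits


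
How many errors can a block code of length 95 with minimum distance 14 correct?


Correction capability = floor((d-1)/2) = floor((14-1)/2) = 6

6 errors


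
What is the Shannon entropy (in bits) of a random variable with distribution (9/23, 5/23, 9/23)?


H = -sum(p_i * log2(p_i)). Terms: -(9/23)*log2(9/23) = 0.529684; -(5/23)*log2(5/23) = 0.478616; -(9/23)*log2(9/23) = 0.529684. H = 0.529684 + 0.478616 + 0.529684 = 1.538

1.538 bits


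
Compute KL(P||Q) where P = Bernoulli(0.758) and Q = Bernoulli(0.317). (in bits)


KL = p*log2(p/q) + (1-p)*log2((1-p)/(1-q)) = 0.758*log2(0.758/0.317) + 0.242*log2(0.242/0.683) = 0.5911

0.5911 bits


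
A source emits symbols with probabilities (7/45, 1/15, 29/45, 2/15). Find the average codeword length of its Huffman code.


Huffman construction (repeatedly merge the two least-probable nodes; each merge adds 1 bit to every symbol beneath it): 1/15 + 2/15 = 1/5; 7/45 + 1/5 = 16/45; 16/45 + 29/45 = 1. Resulting codeword lengths (in the order the probabilities were given): (2, 3, 1, 3). L_avg = sum(p_i * l_i) = 7/45*2 + 1/15*3 + 29/45*1 + 2/15*3 = 14/9 = 1.5556

1.5556 bits


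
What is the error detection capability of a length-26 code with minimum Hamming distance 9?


Detection capability = d_min - 1 = 9 - 1 = 8

8 errors


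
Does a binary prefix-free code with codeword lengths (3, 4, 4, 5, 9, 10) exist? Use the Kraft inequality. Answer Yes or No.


Kraft sum = sum(2^(-l_i)) = 0.2842, need <= 1. Result: satisfied (a binary prefix-free code with these lengths exists)

Yes


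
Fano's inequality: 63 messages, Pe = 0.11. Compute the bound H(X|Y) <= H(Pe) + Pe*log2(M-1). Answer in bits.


H(Pe) = -Pe*log2(Pe) - (1-Pe)*log2(1-Pe) = -0.11*log2(0.11) - 0.89*log2(0.89) = 0.350287 + 0.149629 = 0.4999. Pe*log2(M-1) = 0.11*log2(62) = 0.654962. Bound = H(Pe) + Pe*log2(M-1) = 0.350287 + 0.149629 + 0.654962 = 1.1549

1.1549 bits


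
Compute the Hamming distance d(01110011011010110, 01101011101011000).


Count differing positions: . . . ^ ^ . . . ^ ^ . . . ^ ^ ^ . = 7 differences

7


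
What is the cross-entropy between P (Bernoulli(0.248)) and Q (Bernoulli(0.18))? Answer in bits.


H(P,Q) = -p*log2(q) - (1-p)*log2(1-q). -0.248*log2(0.18) = 0.613535; -0.752*log2(0.82) = 0.215301. H(P,Q) = 0.613535 + 0.215301 = 0.8288

0.8288 bits


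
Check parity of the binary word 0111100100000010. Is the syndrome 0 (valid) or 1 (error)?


Syndrome = XOR of all bits = 0 XOR 1 XOR 1 XOR 1 XOR 1 XOR 0 XOR 0 XOR 1 XOR 0 XOR 0 XOR 0 XOR 0 XOR 0 XOR 0 XOR 1 XOR 0 = 0

0


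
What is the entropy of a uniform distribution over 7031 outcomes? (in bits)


H = log2(n) = log2(7031) = 12.7795

12.7795 bits


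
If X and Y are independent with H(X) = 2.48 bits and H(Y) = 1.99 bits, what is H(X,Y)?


For independent variables, H(X,Y) = H(X) + H(Y) = 2.48 + 1.99 = 4.47

4.47 bits


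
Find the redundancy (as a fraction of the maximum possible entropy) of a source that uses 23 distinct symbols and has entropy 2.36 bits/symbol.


H_max = log2(K) = log2(23) = 4.5236 bits/symbol. Redundancy = 1 - H/H_max = 1 - 2.36/4.5236 = 1 - 0.5217 = 0.4783

0.4783


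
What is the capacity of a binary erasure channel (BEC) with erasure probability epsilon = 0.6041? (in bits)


C = 1 - epsilon = 1 - 0.6041 = 0.3959

0.3959 bits


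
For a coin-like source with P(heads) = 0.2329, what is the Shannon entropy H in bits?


H = -p*log2(p) - (1-p)*log2(1-p). -0.2329*log2(0.2329) = 0.489606; -0.7671*log2(0.7671) = 0.293426. H = 0.489606 + 0.293426 = 0.783

0.783 bits


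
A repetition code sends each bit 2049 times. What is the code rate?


Rate = k/n = 1/2049

1/2049


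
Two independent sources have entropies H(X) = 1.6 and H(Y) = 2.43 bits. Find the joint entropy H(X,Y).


For independent variables, H(X,Y) = H(X) + H(Y) = 1.6 + 2.43 = 4.03

4.03 bits


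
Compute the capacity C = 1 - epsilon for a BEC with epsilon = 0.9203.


C = 1 - epsilon = 1 - 0.9203 = 0.0797

0.0797 bits


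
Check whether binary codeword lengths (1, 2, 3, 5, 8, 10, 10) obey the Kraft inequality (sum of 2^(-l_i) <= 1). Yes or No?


Kraft sum = sum(2^(-l_i)) = 0.9121, need <= 1. Result: satisfied (a binary prefix-free code with these lengths exists)

Yes


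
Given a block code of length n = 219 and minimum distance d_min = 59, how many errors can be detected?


Detection capability = d_min - 1 = 59 - 1 = 58

58 errors


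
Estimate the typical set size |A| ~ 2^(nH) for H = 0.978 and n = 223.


log2|A_typical| = nH = 223 * 0.978 = 218.094, so |A_typical| ~ 2^218.094 = 4.496e+65

4.496e+65


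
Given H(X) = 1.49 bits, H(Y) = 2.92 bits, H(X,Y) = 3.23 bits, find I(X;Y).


I(X;Y) = H(X) + H(Y) - H(X,Y) = 1.49 + 2.92 - 3.23 = 1.18

1.18 bits


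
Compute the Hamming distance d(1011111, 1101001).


Count differing positions: . ^ ^ . ^ ^ . = 4 differences

4


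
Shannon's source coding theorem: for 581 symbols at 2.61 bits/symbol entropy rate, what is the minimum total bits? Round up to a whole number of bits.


Minimum bits >= n * H = 581 * 2.61 = 1516.41, rounded up to a whole number of bits = 1517

1517 bits


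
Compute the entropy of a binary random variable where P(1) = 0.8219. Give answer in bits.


H = -p*log2(p) - (1-p)*log2(1-p). -0.8219*log2(0.8219) = 0.232569; -0.1781*log2(0.1781) = 0.443334. H = 0.232569 + 0.443334 = 0.6759

0.6759 bits


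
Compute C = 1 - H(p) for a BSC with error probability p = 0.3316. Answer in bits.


H(p) = -p*log2(p) - (1-p)*log2(1-p) = -0.3316*log2(0.3316) - 0.6684*log2(0.6684) = 0.528068 + 0.388485 = 0.9166. C = 1 - H(p) = 1 - 0.9166 = 0.0834

0.0834 bits


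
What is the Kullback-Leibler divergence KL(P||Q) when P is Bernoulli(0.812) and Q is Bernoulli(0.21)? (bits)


KL = p*log2(p/q) + (1-p)*log2((1-p)/(1-q)) = 0.812*log2(0.812/0.21) + 0.188*log2(0.188/0.79) = 1.1949

1.1949 bits


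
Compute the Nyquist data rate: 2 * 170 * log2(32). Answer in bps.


Rate = 2 * B * log2(M) = 2 * 170 * 5.0 = 1700.0

1700.0 bps


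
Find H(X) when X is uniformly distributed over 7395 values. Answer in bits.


H = log2(n) = log2(7395) = 12.8523

12.8523 bits


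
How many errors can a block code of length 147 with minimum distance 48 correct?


Correction capability = floor((d-1)/2) = floor((48-1)/2) = 23

23 errors


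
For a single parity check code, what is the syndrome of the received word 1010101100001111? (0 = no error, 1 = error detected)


Syndrome = XOR of all bits = 1 XOR 0 XOR 1 XOR 0 XOR 1 XOR 0 XOR 1 XOR 1 XOR 0 XOR 0 XOR 0 XOR 0 XOR 1 XOR 1 XOR 1 XOR 1 = 1

1


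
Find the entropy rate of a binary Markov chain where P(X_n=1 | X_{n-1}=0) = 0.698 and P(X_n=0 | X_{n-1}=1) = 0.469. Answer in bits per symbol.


Stationary distribution: pi_0 = p10/(p01+p10) = 0.4019, pi_1 = 0.5981. Entropy rate H' = pi_0*H(p01) + pi_1*H(p10) = 0.4019*0.8837 + 0.5981*0.9972 = 0.9516

0.9516 bits/symbol


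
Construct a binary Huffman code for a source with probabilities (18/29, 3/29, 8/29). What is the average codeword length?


Huffman construction (repeatedly merge the two least-probable nodes; each merge adds 1 bit to every symbol beneath it): 3/29 + 8/29 = 11/29; 11/29 + 18/29 = 1. Resulting codeword lengths (in the order the probabilities were given): (1, 2, 2). L_avg = sum(p_i * l_i) = 18/29*1 + 3/29*2 + 8/29*2 = 40/29 = 1.3793

1.3793 bits


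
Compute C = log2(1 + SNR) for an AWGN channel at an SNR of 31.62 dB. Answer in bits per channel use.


SNR_linear = 10^(31.62/10) = 1452.1116; C = log2(1 + SNR_linear) = log2(1 + 1452.1116) = 10.5049

10.5049 bits/channel use


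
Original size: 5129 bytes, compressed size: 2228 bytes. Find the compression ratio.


Ratio = original / compressed = 5129 / 2228 = 2.3021

2.3021


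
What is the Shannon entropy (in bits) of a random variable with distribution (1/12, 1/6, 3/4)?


H = -sum(p_i * log2(p_i)). Terms: -(1/12)*log2(1/12) = 0.298747; -(1/6)*log2(1/6) = 0.430827; -(3/4)*log2(3/4) = 0.311278. H = 0.298747 + 0.430827 + 0.311278 = 1.0409

1.0409 bits


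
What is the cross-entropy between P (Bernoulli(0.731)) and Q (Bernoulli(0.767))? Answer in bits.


H(P,Q) = -p*log2(q) - (1-p)*log2(1-q). -0.731*log2(0.767) = 0.279755; -0.269*log2(0.233) = 0.565330. H(P,Q) = 0.279755 + 0.565330 = 0.8451

0.8451 bits


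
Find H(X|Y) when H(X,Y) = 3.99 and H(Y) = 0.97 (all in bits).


H(X|Y) = H(X,Y) - H(Y) = 3.99 - 0.97 = 3.02

3.02 bits


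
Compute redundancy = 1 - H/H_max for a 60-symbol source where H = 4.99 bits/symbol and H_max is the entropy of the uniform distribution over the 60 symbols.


H_max = log2(K) = log2(60) = 5.9069 bits/symbol. Redundancy = 1 - H/H_max = 1 - 4.99/5.9069 = 1 - 0.8448 = 0.1552

0.1552


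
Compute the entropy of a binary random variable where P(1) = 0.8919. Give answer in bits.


H = -p*log2(p) - (1-p)*log2(1-p). -0.8919*log2(0.8919) = 0.147205; -0.1081*log2(0.1081) = 0.346954. H = 0.147205 + 0.346954 = 0.4942

0.4942 bits


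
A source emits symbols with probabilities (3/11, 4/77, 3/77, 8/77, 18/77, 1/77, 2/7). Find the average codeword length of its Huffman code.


Huffman construction (repeatedly merge the two least-probable nodes; each merge adds 1 bit to every symbol beneath it): 1/77 + 3/77 = 4/77; 4/77 + 4/77 = 8/77; 8/77 + 8/77 = 16/77; 16/77 + 18/77 = 34/77; 3/11 + 2/7 = 43/77; 34/77 + 43/77 = 1. Resulting codeword lengths (in the order the probabilities were given): (2, 4, 5, 3, 2, 5, 2). L_avg = sum(p_i * l_i) = 3/11*2 + 4/77*4 + 3/77*5 + 8/77*3 + 18/77*2 + 1/77*5 + 2/7*2 = 26/11 = 2.3636

2.3636 bits


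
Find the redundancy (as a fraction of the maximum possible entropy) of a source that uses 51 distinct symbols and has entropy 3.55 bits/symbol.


H_max = log2(K) = log2(51) = 5.6724 bits/symbol. Redundancy = 1 - H/H_max = 1 - 3.55/5.6724 = 1 - 0.6258 = 0.3742

0.3742


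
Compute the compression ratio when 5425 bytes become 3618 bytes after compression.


Ratio = original / compressed = 5425 / 3618 = 1.4994

1.4994


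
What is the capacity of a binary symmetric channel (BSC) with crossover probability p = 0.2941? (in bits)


H(p) = -p*log2(p) - (1-p)*log2(1-p) = -0.2941*log2(0.2941) - 0.7059*log2(0.7059) = 0.519269 + 0.354690 = 0.874. C = 1 - H(p) = 1 - 0.874 = 0.126

0.126 bits


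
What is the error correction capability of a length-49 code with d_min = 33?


Correction capability = floor((d-1)/2) = floor((33-1)/2) = 16

16 errors


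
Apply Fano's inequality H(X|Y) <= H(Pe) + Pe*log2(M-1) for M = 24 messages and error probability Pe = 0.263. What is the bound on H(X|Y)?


H(Pe) = -Pe*log2(Pe) - (1-Pe)*log2(1-Pe) = -0.263*log2(0.263) - 0.737*log2(0.737) = 0.506766 + 0.324474 = 0.8312. Pe*log2(M-1) = 0.263*log2(23) = 1.189697. Bound = H(Pe) + Pe*log2(M-1) = 0.506766 + 0.324474 + 1.189697 = 2.0209

2.0209 bits


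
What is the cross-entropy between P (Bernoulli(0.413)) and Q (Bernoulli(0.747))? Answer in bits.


H(P,Q) = -p*log2(q) - (1-p)*log2(1-q). -0.413*log2(0.747) = 0.173799; -0.587*log2(0.253) = 1.163898. H(P,Q) = 0.173799 + 1.163898 = 1.3377

1.3377 bits
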